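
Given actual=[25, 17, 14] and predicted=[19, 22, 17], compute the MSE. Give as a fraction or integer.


MSE = (1/3) * ((25-19)^2=36 + (17-22)^2=25 + (14-17)^2=9). Sum = 70. MSE = 70/3.

70/3


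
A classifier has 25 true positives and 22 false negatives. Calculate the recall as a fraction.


Recall = TP / (TP + FN) = 25 / 47 = 25/47.

25/47


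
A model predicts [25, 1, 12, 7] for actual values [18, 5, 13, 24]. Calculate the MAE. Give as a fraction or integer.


MAE = (1/4) * (|18-25|=7 + |5-1|=4 + |13-12|=1 + |24-7|=17). Sum = 29. MAE = 29/4.

29/4


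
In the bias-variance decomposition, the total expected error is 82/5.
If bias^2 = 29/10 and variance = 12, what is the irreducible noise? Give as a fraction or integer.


Total error = bias^2 + variance + irreducible noise. So irreducible noise = 82/5 - 29/10 - 12 = 3/2.

3/2


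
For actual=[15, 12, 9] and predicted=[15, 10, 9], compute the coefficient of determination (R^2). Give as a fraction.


Mean(y) = 12. SS_res = 4. SS_tot = 18. R^2 = 1 - 4/(18) = 7/9.

7/9


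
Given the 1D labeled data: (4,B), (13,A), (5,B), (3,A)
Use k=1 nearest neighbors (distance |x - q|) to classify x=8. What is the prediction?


Distances: |4-8|=4, |13-8|=5, |5-8|=3, |3-8|=5. 1 nearest: (5,B). Counts: {'B': 1}. Majority class: B.

B


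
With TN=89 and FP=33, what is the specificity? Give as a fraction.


Specificity = TN / (TN + FP) = 89 / 122 = 89/122.

89/122


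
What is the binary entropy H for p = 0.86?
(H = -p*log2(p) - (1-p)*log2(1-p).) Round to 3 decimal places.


H = -0.86*log2(0.86) - 0.14*log2(0.14) = 0.584.

0.584


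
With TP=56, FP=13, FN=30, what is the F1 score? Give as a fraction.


Precision = 56/69 = 56/69. Recall = 56/86 = 28/43. F1 = 2*P*R/(P+R) = 112/155.

112/155


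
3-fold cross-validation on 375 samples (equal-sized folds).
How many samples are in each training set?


Each validation fold has 375/3 = 125 samples. Training set = 375 - 125 = 250.

250


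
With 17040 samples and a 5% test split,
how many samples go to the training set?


Test set = 17040 * 5% = 852. Training set = 17040 - 852 = 16188.

16188


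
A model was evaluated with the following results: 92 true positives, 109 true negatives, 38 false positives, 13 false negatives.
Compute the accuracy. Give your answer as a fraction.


Accuracy = (TP + TN) / (TP + TN + FP + FN) = (92 + 109) / 252 = 67/84.

67/84


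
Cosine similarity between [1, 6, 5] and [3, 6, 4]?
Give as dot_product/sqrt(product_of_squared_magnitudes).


dot = 59. |a|^2 = 62, |b|^2 = 61. cos = 59/sqrt(3782).

59/sqrt(3782)


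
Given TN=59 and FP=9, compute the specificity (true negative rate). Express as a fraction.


Specificity = TN / (TN + FP) = 59 / 68 = 59/68.

59/68


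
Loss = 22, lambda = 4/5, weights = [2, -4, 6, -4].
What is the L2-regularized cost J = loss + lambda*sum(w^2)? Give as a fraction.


L2 sq norm = sum(w^2) = 72. J = 22 + 4/5 * 72 = 398/5.

398/5


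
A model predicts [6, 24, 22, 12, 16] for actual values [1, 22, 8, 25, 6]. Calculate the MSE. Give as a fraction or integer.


MSE = (1/5) * ((1-6)^2=25 + (22-24)^2=4 + (8-22)^2=196 + (25-12)^2=169 + (6-16)^2=100). Sum = 494. MSE = 494/5.

494/5


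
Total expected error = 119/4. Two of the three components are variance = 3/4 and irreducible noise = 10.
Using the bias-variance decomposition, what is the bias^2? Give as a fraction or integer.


Total error = bias^2 + variance + irreducible noise. So bias^2 = 119/4 - 3/4 - 10 = 19.

19


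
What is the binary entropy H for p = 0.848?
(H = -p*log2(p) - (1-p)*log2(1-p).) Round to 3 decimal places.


H = -0.848*log2(0.848) - 0.152*log2(0.152) = 0.615.

0.615


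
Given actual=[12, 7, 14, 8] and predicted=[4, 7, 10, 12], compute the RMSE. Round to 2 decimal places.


MSE = 24.0000. RMSE = sqrt(24.0000) = 4.90.

4.90


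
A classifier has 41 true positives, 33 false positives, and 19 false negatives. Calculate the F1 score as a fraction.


Precision = 41/74 = 41/74. Recall = 41/60 = 41/60. F1 = 2*P*R/(P+R) = 41/67.

41/67


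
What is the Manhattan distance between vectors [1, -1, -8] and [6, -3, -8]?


d = sum of absolute differences: |1-6|=5 + |-1--3|=2 + |-8--8|=0 = 7.

7


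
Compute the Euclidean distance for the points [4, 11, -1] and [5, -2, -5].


d = sqrt(sum of squared differences). (4-5)^2=1, (11--2)^2=169, (-1--5)^2=16. Sum = 186.

sqrt(186)


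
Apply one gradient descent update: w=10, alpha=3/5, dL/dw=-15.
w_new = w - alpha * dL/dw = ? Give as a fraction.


w_new = 10 - 3/5 * -15 = 10 - -9 = 19.

19


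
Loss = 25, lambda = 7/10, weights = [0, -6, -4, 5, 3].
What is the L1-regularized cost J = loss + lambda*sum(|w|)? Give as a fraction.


L1 norm = sum(|w|) = 18. J = 25 + 7/10 * 18 = 188/5.

188/5


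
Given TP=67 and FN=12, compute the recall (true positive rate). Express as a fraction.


Recall = TP / (TP + FN) = 67 / 79 = 67/79.

67/79


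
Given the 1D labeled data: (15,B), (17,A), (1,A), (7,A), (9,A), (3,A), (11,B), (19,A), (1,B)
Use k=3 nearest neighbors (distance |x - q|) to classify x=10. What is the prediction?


Distances: |15-10|=5, |17-10|=7, |1-10|=9, |7-10|=3, |9-10|=1, |3-10|=7, |11-10|=1, |19-10|=9, |1-10|=9. 3 nearest: (9,A), (11,B), (7,A). Counts: {'A': 2, 'B': 1}. Majority class: A.

A


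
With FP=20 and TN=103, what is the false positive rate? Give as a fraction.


FPR = FP / (FP + TN) = 20 / 123 = 20/123.

20/123


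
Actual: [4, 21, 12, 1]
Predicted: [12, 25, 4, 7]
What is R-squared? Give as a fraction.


Mean(y) = 19/2. SS_res = 180. SS_tot = 241. R^2 = 1 - 180/(241) = 61/241.

61/241


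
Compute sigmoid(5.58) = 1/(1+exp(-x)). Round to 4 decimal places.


sigma(5.58) = 1/(1+e^(-5.58)) = 1/(1+0.003773) = 1/1.003773 = 0.9962.

0.9962


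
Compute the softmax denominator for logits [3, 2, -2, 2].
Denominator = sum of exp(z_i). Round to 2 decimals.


Denom = e^3=20.0855 + e^2=7.3891 + e^-2=0.1353 + e^2=7.3891. Sum = 34.9990, which rounds to 35.00.

35.00


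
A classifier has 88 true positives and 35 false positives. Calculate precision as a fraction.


Precision = TP / (TP + FP) = 88 / 123 = 88/123.

88/123


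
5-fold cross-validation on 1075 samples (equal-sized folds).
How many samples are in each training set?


Each validation fold has 1075/5 = 215 samples. Training set = 1075 - 215 = 860.

860


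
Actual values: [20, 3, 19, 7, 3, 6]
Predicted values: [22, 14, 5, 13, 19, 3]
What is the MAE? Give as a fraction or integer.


MAE = (1/6) * (|20-22|=2 + |3-14|=11 + |19-5|=14 + |7-13|=6 + |3-19|=16 + |6-3|=3). Sum = 52. MAE = 26/3.

26/3


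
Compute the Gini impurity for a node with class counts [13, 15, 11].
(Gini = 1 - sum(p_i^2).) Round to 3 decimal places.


Total = 39. Proportions: 13/39, 15/39, 11/39. sum(p_i^2) = 0.3386. Gini = 1 - 0.3386 = 0.6614, which rounds to 0.661.

0.661


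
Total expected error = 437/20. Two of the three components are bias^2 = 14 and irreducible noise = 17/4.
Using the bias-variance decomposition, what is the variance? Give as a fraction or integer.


Total error = bias^2 + variance + irreducible noise. So variance = 437/20 - 14 - 17/4 = 18/5.

18/5


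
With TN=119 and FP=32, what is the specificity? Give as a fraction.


Specificity = TN / (TN + FP) = 119 / 151 = 119/151.

119/151


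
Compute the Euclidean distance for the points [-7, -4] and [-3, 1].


d = sqrt(sum of squared differences). (-7--3)^2=16, (-4-1)^2=25. Sum = 41.

sqrt(41)


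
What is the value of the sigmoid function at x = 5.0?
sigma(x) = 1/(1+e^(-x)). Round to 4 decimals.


sigma(5.0) = 1/(1+e^(-5.0)) = 1/(1+0.006738) = 1/1.006738 = 0.9933.

0.9933


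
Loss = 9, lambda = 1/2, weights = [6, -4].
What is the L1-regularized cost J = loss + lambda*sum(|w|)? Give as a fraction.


L1 norm = sum(|w|) = 10. J = 9 + 1/2 * 10 = 14.

14


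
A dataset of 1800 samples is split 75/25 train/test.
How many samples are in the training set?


Test set = 1800 * 25% = 450. Training set = 1800 - 450 = 1350.

1350


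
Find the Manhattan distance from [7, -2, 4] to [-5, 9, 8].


d = sum of absolute differences: |7--5|=12 + |-2-9|=11 + |4-8|=4 = 27.

27


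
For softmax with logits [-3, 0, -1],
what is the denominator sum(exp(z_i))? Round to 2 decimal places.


Denom = e^-3=0.0498 + e^0=1.0000 + e^-1=0.3679. Sum = 1.4177, which rounds to 1.42.

1.42


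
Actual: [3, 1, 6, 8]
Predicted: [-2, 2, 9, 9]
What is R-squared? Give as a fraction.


Mean(y) = 9/2. SS_res = 36. SS_tot = 29. R^2 = 1 - 36/(29) = -7/29.

-7/29


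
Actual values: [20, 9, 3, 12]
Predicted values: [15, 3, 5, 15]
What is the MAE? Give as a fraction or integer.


MAE = (1/4) * (|20-15|=5 + |9-3|=6 + |3-5|=2 + |12-15|=3). Sum = 16. MAE = 4.

4


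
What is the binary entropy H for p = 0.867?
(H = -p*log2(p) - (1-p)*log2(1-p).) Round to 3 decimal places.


H = -0.867*log2(0.867) - 0.133*log2(0.133) = 0.566.

0.566


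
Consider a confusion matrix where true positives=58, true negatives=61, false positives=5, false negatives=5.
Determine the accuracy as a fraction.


Accuracy = (TP + TN) / (TP + TN + FP + FN) = (58 + 61) / 129 = 119/129.

119/129


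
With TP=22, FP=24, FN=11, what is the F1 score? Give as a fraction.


Precision = 22/46 = 11/23. Recall = 22/33 = 2/3. F1 = 2*P*R/(P+R) = 44/79.

44/79


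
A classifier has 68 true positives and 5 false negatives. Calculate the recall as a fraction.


Recall = TP / (TP + FN) = 68 / 73 = 68/73.

68/73


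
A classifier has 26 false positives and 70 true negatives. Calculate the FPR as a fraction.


FPR = FP / (FP + TN) = 26 / 96 = 13/48.

13/48


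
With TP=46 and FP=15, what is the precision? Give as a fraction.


Precision = TP / (TP + FP) = 46 / 61 = 46/61.

46/61


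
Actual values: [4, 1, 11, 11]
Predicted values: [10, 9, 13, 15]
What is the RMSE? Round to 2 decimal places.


MSE = 30.0000. RMSE = sqrt(30.0000) = 5.48.

5.48


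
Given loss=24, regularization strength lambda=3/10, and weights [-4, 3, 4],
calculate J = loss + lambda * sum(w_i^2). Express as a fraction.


L2 sq norm = sum(w^2) = 41. J = 24 + 3/10 * 41 = 363/10.

363/10


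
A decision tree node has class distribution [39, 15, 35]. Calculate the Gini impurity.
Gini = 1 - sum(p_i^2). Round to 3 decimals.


Total = 89. Proportions: 39/89, 15/89, 35/89. sum(p_i^2) = 0.3751. Gini = 1 - 0.3751 = 0.6249, which rounds to 0.625.

0.625


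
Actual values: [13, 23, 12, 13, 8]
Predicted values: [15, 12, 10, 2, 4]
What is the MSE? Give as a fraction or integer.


MSE = (1/5) * ((13-15)^2=4 + (23-12)^2=121 + (12-10)^2=4 + (13-2)^2=121 + (8-4)^2=16). Sum = 266. MSE = 266/5.

266/5


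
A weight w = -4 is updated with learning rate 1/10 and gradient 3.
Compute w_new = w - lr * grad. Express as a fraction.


w_new = -4 - 1/10 * 3 = -4 - 3/10 = -43/10.

-43/10


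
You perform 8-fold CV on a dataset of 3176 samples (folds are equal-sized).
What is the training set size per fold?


Each validation fold has 3176/8 = 397 samples. Training set = 3176 - 397 = 2779.

2779


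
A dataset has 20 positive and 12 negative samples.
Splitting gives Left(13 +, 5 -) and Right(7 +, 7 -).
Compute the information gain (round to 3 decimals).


H(parent) = 0.9544. H(left) = 0.8524, H(right) = 1.0000. Weighted = (18/32)*0.8524 + (14/32)*1.0000 = 0.9170. IG = 0.9544 - 0.9170 = 0.0374, which rounds to 0.037.

0.037


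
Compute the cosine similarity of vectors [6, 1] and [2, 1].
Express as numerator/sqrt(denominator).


dot = 13. |a|^2 = 37, |b|^2 = 5. cos = 13/sqrt(185).

13/sqrt(185)


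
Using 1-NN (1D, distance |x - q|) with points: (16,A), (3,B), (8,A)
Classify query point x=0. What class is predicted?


Distances: |16-0|=16, |3-0|=3, |8-0|=8. 1 nearest: (3,B). Counts: {'B': 1}. Majority class: B.

B


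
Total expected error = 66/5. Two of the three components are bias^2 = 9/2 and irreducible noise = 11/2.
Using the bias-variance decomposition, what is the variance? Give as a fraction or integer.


Total error = bias^2 + variance + irreducible noise. So variance = 66/5 - 9/2 - 11/2 = 16/5.

16/5


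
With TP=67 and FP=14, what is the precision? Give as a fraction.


Precision = TP / (TP + FP) = 67 / 81 = 67/81.

67/81


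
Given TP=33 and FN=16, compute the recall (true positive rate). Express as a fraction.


Recall = TP / (TP + FN) = 33 / 49 = 33/49.

33/49


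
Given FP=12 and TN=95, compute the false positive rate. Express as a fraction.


FPR = FP / (FP + TN) = 12 / 107 = 12/107.

12/107


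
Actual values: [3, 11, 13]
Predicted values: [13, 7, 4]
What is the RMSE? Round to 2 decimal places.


MSE = 65.6667. RMSE = sqrt(65.6667) = 8.10.

8.10


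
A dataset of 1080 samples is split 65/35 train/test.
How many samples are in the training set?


Test set = 1080 * 35% = 378. Training set = 1080 - 378 = 702.

702


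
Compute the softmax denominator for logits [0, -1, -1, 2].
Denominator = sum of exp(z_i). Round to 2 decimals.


Denom = e^0=1.0000 + e^-1=0.3679 + e^-1=0.3679 + e^2=7.3891. Sum = 9.1249, which rounds to 9.12.

9.12


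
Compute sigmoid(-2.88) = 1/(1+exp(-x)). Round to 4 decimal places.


sigma(-2.88) = 1/(1+e^(2.88)) = 1/(1+17.814273) = 1/18.814273 = 0.0532.

0.0532


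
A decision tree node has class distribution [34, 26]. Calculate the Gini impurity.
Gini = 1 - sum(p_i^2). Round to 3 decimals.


Total = 60. Proportions: 34/60, 26/60. sum(p_i^2) = 0.5089. Gini = 1 - 0.5089 = 0.4911, which rounds to 0.491.

0.491


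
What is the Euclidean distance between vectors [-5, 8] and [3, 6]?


d = sqrt(sum of squared differences). (-5-3)^2=64, (8-6)^2=4. Sum = 68.

sqrt(68)


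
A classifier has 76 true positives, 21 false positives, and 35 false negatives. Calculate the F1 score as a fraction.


Precision = 76/97 = 76/97. Recall = 76/111 = 76/111. F1 = 2*P*R/(P+R) = 19/26.

19/26


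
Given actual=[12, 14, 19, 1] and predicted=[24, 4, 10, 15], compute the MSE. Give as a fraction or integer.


MSE = (1/4) * ((12-24)^2=144 + (14-4)^2=100 + (19-10)^2=81 + (1-15)^2=196). Sum = 521. MSE = 521/4.

521/4


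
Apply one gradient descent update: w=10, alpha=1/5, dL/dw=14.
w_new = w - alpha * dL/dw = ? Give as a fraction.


w_new = 10 - 1/5 * 14 = 10 - 14/5 = 36/5.

36/5


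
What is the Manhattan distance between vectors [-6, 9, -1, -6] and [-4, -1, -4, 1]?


d = sum of absolute differences: |-6--4|=2 + |9--1|=10 + |-1--4|=3 + |-6-1|=7 = 22.

22


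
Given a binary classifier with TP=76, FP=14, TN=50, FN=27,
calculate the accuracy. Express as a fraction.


Accuracy = (TP + TN) / (TP + TN + FP + FN) = (76 + 50) / 167 = 126/167.

126/167


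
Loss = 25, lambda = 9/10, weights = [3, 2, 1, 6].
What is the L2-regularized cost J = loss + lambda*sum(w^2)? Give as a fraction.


L2 sq norm = sum(w^2) = 50. J = 25 + 9/10 * 50 = 70.

70


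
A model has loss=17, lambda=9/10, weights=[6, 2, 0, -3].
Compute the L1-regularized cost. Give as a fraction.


L1 norm = sum(|w|) = 11. J = 17 + 9/10 * 11 = 269/10.

269/10


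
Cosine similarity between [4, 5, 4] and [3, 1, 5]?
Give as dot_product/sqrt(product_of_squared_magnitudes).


dot = 37. |a|^2 = 57, |b|^2 = 35. cos = 37/sqrt(1995).

37/sqrt(1995)


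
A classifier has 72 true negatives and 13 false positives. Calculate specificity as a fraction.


Specificity = TN / (TN + FP) = 72 / 85 = 72/85.

72/85


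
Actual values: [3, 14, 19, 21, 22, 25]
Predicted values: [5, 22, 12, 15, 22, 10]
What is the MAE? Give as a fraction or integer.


MAE = (1/6) * (|3-5|=2 + |14-22|=8 + |19-12|=7 + |21-15|=6 + |22-22|=0 + |25-10|=15). Sum = 38. MAE = 19/3.

19/3


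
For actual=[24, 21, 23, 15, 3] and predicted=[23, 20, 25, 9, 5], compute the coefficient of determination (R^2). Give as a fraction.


Mean(y) = 86/5. SS_res = 46. SS_tot = 1504/5. R^2 = 1 - 46/(1504/5) = 637/752.

637/752


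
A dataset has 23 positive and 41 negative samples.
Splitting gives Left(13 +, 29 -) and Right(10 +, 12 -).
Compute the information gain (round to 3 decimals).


H(parent) = 0.9422. H(left) = 0.8926, H(right) = 0.9940. Weighted = (42/64)*0.8926 + (22/64)*0.9940 = 0.9275. IG = 0.9422 - 0.9275 = 0.0147, which rounds to 0.015.

0.015


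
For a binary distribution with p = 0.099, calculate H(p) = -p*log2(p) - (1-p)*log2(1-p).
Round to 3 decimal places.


H = -0.099*log2(0.099) - 0.901*log2(0.901) = 0.466.

0.466


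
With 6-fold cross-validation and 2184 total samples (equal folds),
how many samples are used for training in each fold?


Each validation fold has 2184/6 = 364 samples. Training set = 2184 - 364 = 1820.

1820


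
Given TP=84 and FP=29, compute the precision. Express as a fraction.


Precision = TP / (TP + FP) = 84 / 113 = 84/113.

84/113


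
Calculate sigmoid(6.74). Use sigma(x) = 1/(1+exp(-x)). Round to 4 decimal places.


sigma(6.74) = 1/(1+e^(-6.74)) = 1/(1+0.001183) = 1/1.001183 = 0.9988.

0.9988


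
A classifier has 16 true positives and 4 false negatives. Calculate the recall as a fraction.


Recall = TP / (TP + FN) = 16 / 20 = 4/5.

4/5


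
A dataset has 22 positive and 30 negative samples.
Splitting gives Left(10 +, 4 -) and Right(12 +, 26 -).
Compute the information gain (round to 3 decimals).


H(parent) = 0.9829. H(left) = 0.8631, H(right) = 0.8997. Weighted = (14/52)*0.8631 + (38/52)*0.8997 = 0.8898. IG = 0.9829 - 0.8898 = 0.0931, which rounds to 0.093.

0.093


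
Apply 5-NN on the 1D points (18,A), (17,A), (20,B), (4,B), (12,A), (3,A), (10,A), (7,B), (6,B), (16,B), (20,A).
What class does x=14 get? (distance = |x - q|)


Distances: |18-14|=4, |17-14|=3, |20-14|=6, |4-14|=10, |12-14|=2, |3-14|=11, |10-14|=4, |7-14|=7, |6-14|=8, |16-14|=2, |20-14|=6. 5 nearest: (12,A), (16,B), (17,A), (18,A), (10,A). Counts: {'A': 4, 'B': 1}. Majority class: A.

A


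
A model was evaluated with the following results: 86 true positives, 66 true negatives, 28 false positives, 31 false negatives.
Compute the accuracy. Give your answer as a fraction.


Accuracy = (TP + TN) / (TP + TN + FP + FN) = (86 + 66) / 211 = 152/211.

152/211


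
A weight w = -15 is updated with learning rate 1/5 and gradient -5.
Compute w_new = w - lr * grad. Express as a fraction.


w_new = -15 - 1/5 * -5 = -15 - -1 = -14.

-14


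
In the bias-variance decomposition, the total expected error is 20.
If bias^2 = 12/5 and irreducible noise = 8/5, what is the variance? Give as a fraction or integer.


Total error = bias^2 + variance + irreducible noise. So variance = 20 - 12/5 - 8/5 = 16.

16


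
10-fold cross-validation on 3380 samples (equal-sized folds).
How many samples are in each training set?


Each validation fold has 3380/10 = 338 samples. Training set = 3380 - 338 = 3042.

3042


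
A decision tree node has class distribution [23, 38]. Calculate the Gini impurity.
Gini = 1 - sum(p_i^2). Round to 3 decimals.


Total = 61. Proportions: 23/61, 38/61. sum(p_i^2) = 0.5302. Gini = 1 - 0.5302 = 0.4698, which rounds to 0.470.

0.470


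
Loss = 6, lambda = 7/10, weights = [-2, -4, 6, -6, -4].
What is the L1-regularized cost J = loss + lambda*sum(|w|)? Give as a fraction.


L1 norm = sum(|w|) = 22. J = 6 + 7/10 * 22 = 107/5.

107/5


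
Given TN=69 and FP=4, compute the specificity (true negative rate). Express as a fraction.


Specificity = TN / (TN + FP) = 69 / 73 = 69/73.

69/73


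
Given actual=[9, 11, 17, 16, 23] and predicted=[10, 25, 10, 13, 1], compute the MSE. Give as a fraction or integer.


MSE = (1/5) * ((9-10)^2=1 + (11-25)^2=196 + (17-10)^2=49 + (16-13)^2=9 + (23-1)^2=484). Sum = 739. MSE = 739/5.

739/5


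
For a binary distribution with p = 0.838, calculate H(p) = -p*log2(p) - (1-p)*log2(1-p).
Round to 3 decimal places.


H = -0.838*log2(0.838) - 0.162*log2(0.162) = 0.639.

0.639


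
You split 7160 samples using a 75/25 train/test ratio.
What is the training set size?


Test set = 7160 * 25% = 1790. Training set = 7160 - 1790 = 5370.

5370


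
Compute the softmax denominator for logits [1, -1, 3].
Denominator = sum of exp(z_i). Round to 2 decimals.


Denom = e^1=2.7183 + e^-1=0.3679 + e^3=20.0855. Sum = 23.1717, which rounds to 23.17.

23.17


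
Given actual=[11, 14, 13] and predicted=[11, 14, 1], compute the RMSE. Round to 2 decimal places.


MSE = 48.0000. RMSE = sqrt(48.0000) = 6.93.

6.93


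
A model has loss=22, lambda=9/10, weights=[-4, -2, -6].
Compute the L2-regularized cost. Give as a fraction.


L2 sq norm = sum(w^2) = 56. J = 22 + 9/10 * 56 = 362/5.

362/5


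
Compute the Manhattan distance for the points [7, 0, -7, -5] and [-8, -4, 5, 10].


d = sum of absolute differences: |7--8|=15 + |0--4|=4 + |-7-5|=12 + |-5-10|=15 = 46.

46


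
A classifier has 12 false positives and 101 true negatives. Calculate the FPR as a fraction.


FPR = FP / (FP + TN) = 12 / 113 = 12/113.

12/113


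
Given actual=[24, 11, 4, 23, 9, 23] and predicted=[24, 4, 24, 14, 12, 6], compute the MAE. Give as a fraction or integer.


MAE = (1/6) * (|24-24|=0 + |11-4|=7 + |4-24|=20 + |23-14|=9 + |9-12|=3 + |23-6|=17). Sum = 56. MAE = 28/3.

28/3


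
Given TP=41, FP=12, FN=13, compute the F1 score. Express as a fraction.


Precision = 41/53 = 41/53. Recall = 41/54 = 41/54. F1 = 2*P*R/(P+R) = 82/107.

82/107


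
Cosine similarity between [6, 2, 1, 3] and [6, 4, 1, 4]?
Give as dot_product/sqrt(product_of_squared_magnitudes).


dot = 57. |a|^2 = 50, |b|^2 = 69. cos = 57/sqrt(3450).

57/sqrt(3450)


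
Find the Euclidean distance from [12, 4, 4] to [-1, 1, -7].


d = sqrt(sum of squared differences). (12--1)^2=169, (4-1)^2=9, (4--7)^2=121. Sum = 299.

sqrt(299)


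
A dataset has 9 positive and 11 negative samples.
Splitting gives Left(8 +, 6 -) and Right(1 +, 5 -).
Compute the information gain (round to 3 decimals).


H(parent) = 0.9928. H(left) = 0.9852, H(right) = 0.6500. Weighted = (14/20)*0.9852 + (6/20)*0.6500 = 0.8846. IG = 0.9928 - 0.8846 = 0.1082, which rounds to 0.108.

0.108


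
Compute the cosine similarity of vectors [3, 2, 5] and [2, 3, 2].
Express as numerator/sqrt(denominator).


dot = 22. |a|^2 = 38, |b|^2 = 17. cos = 22/sqrt(646).

22/sqrt(646)


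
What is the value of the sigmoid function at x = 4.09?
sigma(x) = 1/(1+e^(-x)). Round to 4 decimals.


sigma(4.09) = 1/(1+e^(-4.09)) = 1/(1+0.016739) = 1/1.016739 = 0.9835.

0.9835


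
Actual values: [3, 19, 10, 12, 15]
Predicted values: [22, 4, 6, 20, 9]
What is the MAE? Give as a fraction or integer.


MAE = (1/5) * (|3-22|=19 + |19-4|=15 + |10-6|=4 + |12-20|=8 + |15-9|=6). Sum = 52. MAE = 52/5.

52/5


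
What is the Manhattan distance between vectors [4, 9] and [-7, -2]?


d = sum of absolute differences: |4--7|=11 + |9--2|=11 = 22.

22


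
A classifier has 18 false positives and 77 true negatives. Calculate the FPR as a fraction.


FPR = FP / (FP + TN) = 18 / 95 = 18/95.

18/95


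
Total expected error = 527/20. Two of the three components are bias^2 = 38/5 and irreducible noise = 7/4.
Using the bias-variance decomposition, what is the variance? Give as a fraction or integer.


Total error = bias^2 + variance + irreducible noise. So variance = 527/20 - 38/5 - 7/4 = 17.

17


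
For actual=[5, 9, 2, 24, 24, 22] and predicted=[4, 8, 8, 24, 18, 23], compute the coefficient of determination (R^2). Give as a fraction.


Mean(y) = 43/3. SS_res = 75. SS_tot = 1540/3. R^2 = 1 - 75/(1540/3) = 263/308.

263/308


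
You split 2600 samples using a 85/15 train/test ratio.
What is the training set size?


Test set = 2600 * 15% = 390. Training set = 2600 - 390 = 2210.

2210


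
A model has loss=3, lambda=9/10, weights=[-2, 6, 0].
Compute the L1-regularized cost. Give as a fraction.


L1 norm = sum(|w|) = 8. J = 3 + 9/10 * 8 = 51/5.

51/5


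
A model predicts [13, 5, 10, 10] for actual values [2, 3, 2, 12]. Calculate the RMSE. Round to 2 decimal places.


MSE = 48.2500. RMSE = sqrt(48.2500) = 6.95.

6.95


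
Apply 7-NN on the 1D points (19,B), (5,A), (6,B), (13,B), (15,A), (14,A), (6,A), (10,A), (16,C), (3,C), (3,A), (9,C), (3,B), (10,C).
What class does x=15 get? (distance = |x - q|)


Distances: |19-15|=4, |5-15|=10, |6-15|=9, |13-15|=2, |15-15|=0, |14-15|=1, |6-15|=9, |10-15|=5, |16-15|=1, |3-15|=12, |3-15|=12, |9-15|=6, |3-15|=12, |10-15|=5. 7 nearest: (15,A), (14,A), (16,C), (13,B), (19,B), (10,A), (10,C). Counts: {'A': 3, 'C': 2, 'B': 2}. Majority class: A.

A


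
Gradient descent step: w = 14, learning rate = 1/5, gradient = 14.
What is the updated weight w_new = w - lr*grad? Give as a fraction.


w_new = 14 - 1/5 * 14 = 14 - 14/5 = 56/5.

56/5


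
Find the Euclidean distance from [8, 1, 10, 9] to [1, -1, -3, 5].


d = sqrt(sum of squared differences). (8-1)^2=49, (1--1)^2=4, (10--3)^2=169, (9-5)^2=16. Sum = 238.

sqrt(238)


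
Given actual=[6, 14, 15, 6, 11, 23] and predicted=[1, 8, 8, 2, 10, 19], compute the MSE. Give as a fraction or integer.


MSE = (1/6) * ((6-1)^2=25 + (14-8)^2=36 + (15-8)^2=49 + (6-2)^2=16 + (11-10)^2=1 + (23-19)^2=16). Sum = 143. MSE = 143/6.

143/6


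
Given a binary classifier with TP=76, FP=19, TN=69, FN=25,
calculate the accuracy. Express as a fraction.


Accuracy = (TP + TN) / (TP + TN + FP + FN) = (76 + 69) / 189 = 145/189.

145/189


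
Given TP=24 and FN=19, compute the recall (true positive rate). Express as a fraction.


Recall = TP / (TP + FN) = 24 / 43 = 24/43.

24/43


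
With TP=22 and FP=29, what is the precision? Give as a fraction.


Precision = TP / (TP + FP) = 22 / 51 = 22/51.

22/51


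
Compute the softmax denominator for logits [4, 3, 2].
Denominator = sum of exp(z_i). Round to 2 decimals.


Denom = e^4=54.5982 + e^3=20.0855 + e^2=7.3891. Sum = 82.0728, which rounds to 82.07.

82.07


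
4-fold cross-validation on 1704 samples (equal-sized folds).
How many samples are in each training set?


Each validation fold has 1704/4 = 426 samples. Training set = 1704 - 426 = 1278.

1278


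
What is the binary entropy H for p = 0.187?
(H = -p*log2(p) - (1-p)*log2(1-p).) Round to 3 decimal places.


H = -0.187*log2(0.187) - 0.813*log2(0.813) = 0.695.

0.695


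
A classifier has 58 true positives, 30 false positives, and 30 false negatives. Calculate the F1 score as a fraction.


Precision = 58/88 = 29/44. Recall = 58/88 = 29/44. F1 = 2*P*R/(P+R) = 29/44.

29/44


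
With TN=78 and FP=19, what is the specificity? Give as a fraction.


Specificity = TN / (TN + FP) = 78 / 97 = 78/97.

78/97


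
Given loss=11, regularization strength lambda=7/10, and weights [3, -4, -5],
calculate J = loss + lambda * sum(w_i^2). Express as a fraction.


L2 sq norm = sum(w^2) = 50. J = 11 + 7/10 * 50 = 46.

46


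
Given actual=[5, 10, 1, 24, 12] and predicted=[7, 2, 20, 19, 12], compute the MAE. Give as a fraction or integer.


MAE = (1/5) * (|5-7|=2 + |10-2|=8 + |1-20|=19 + |24-19|=5 + |12-12|=0). Sum = 34. MAE = 34/5.

34/5


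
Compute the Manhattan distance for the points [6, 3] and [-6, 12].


d = sum of absolute differences: |6--6|=12 + |3-12|=9 = 21.

21


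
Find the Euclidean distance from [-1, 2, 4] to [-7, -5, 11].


d = sqrt(sum of squared differences). (-1--7)^2=36, (2--5)^2=49, (4-11)^2=49. Sum = 134.

sqrt(134)


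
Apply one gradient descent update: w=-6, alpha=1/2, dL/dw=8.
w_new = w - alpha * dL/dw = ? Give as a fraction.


w_new = -6 - 1/2 * 8 = -6 - 4 = -10.

-10


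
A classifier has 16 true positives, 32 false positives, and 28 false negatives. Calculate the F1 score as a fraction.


Precision = 16/48 = 1/3. Recall = 16/44 = 4/11. F1 = 2*P*R/(P+R) = 8/23.

8/23


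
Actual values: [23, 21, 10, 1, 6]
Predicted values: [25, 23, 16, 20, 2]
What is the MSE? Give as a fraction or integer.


MSE = (1/5) * ((23-25)^2=4 + (21-23)^2=4 + (10-16)^2=36 + (1-20)^2=361 + (6-2)^2=16). Sum = 421. MSE = 421/5.

421/5


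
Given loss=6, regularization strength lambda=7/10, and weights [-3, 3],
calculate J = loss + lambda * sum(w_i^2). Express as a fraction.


L2 sq norm = sum(w^2) = 18. J = 6 + 7/10 * 18 = 93/5.

93/5


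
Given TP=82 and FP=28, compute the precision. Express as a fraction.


Precision = TP / (TP + FP) = 82 / 110 = 41/55.

41/55


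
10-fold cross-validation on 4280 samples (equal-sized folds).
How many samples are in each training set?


Each validation fold has 4280/10 = 428 samples. Training set = 4280 - 428 = 3852.

3852


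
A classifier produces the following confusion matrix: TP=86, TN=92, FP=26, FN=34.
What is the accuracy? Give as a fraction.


Accuracy = (TP + TN) / (TP + TN + FP + FN) = (86 + 92) / 238 = 89/119.

89/119


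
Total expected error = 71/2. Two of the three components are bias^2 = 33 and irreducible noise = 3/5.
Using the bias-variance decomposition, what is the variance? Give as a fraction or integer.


Total error = bias^2 + variance + irreducible noise. So variance = 71/2 - 33 - 3/5 = 19/10.

19/10


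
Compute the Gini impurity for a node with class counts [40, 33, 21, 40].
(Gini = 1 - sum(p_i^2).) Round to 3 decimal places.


Total = 134. Proportions: 40/134, 33/134, 21/134, 40/134. sum(p_i^2) = 0.2634. Gini = 1 - 0.2634 = 0.7366, which rounds to 0.737.

0.737


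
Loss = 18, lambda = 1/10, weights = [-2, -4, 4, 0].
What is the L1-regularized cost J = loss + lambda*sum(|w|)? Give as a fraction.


L1 norm = sum(|w|) = 10. J = 18 + 1/10 * 10 = 19.

19


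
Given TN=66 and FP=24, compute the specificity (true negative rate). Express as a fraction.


Specificity = TN / (TN + FP) = 66 / 90 = 11/15.

11/15


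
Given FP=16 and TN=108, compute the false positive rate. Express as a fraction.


FPR = FP / (FP + TN) = 16 / 124 = 4/31.

4/31


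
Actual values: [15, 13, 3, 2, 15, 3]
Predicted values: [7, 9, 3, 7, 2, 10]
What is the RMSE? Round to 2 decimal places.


MSE = 53.8333. RMSE = sqrt(53.8333) = 7.34.

7.34


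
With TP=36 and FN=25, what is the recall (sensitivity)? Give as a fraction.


Recall = TP / (TP + FN) = 36 / 61 = 36/61.

36/61


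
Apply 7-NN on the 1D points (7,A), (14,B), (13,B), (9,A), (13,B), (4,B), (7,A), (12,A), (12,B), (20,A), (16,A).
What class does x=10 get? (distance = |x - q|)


Distances: |7-10|=3, |14-10|=4, |13-10|=3, |9-10|=1, |13-10|=3, |4-10|=6, |7-10|=3, |12-10|=2, |12-10|=2, |20-10|=10, |16-10|=6. 7 nearest: (9,A), (12,A), (12,B), (7,A), (7,A), (13,B), (13,B). Counts: {'A': 4, 'B': 3}. Majority class: A.

A


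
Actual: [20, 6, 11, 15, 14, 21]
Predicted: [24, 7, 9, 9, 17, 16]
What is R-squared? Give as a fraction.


Mean(y) = 29/2. SS_res = 91. SS_tot = 315/2. R^2 = 1 - 91/(315/2) = 19/45.

19/45


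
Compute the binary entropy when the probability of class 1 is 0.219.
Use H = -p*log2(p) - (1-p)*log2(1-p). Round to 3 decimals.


H = -0.219*log2(0.219) - 0.781*log2(0.781) = 0.758.

0.758


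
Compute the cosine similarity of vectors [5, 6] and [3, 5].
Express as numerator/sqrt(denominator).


dot = 45. |a|^2 = 61, |b|^2 = 34. cos = 45/sqrt(2074).

45/sqrt(2074)


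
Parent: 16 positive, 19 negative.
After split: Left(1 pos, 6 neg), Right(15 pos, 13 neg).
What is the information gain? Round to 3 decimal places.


H(parent) = 0.9947. H(left) = 0.5917, H(right) = 0.9963. Weighted = (7/35)*0.5917 + (28/35)*0.9963 = 0.9154. IG = 0.9947 - 0.9154 = 0.0793, which rounds to 0.079.

0.079


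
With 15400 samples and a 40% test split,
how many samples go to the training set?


Test set = 15400 * 40% = 6160. Training set = 15400 - 6160 = 9240.

9240


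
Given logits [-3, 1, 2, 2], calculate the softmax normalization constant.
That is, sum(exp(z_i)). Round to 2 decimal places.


Denom = e^-3=0.0498 + e^1=2.7183 + e^2=7.3891 + e^2=7.3891. Sum = 17.5463, which rounds to 17.55.

17.55


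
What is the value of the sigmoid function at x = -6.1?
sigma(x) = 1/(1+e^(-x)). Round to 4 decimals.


sigma(-6.1) = 1/(1+e^(6.1)) = 1/(1+445.857770) = 1/446.857770 = 0.0022.

0.0022


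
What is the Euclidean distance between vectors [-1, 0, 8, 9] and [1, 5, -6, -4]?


d = sqrt(sum of squared differences). (-1-1)^2=4, (0-5)^2=25, (8--6)^2=196, (9--4)^2=169. Sum = 394.

sqrt(394)


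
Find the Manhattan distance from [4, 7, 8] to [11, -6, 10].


d = sum of absolute differences: |4-11|=7 + |7--6|=13 + |8-10|=2 = 22.

22


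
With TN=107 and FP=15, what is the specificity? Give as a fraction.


Specificity = TN / (TN + FP) = 107 / 122 = 107/122.

107/122


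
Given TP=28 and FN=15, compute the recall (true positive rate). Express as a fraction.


Recall = TP / (TP + FN) = 28 / 43 = 28/43.

28/43


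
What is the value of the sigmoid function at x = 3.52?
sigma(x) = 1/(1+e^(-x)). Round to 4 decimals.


sigma(3.52) = 1/(1+e^(-3.52)) = 1/(1+0.029599) = 1/1.029599 = 0.9713.

0.9713


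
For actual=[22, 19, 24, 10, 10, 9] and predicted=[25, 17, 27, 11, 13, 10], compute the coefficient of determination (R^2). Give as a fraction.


Mean(y) = 47/3. SS_res = 33. SS_tot = 688/3. R^2 = 1 - 33/(688/3) = 589/688.

589/688


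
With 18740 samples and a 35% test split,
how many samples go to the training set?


Test set = 18740 * 35% = 6559. Training set = 18740 - 6559 = 12181.

12181


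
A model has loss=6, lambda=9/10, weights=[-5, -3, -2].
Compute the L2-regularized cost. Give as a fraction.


L2 sq norm = sum(w^2) = 38. J = 6 + 9/10 * 38 = 201/5.

201/5


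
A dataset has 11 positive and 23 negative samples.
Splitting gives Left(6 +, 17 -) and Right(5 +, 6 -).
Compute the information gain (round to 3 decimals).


H(parent) = 0.9082. H(left) = 0.8281, H(right) = 0.9940. Weighted = (23/34)*0.8281 + (11/34)*0.9940 = 0.8818. IG = 0.9082 - 0.8818 = 0.0264, which rounds to 0.026.

0.026


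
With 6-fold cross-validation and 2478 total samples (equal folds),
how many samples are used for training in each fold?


Each validation fold has 2478/6 = 413 samples. Training set = 2478 - 413 = 2065.

2065


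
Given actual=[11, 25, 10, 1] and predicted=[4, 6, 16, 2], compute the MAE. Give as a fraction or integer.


MAE = (1/4) * (|11-4|=7 + |25-6|=19 + |10-16|=6 + |1-2|=1). Sum = 33. MAE = 33/4.

33/4


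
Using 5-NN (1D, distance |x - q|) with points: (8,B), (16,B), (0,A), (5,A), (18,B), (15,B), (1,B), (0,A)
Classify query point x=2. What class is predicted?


Distances: |8-2|=6, |16-2|=14, |0-2|=2, |5-2|=3, |18-2|=16, |15-2|=13, |1-2|=1, |0-2|=2. 5 nearest: (1,B), (0,A), (0,A), (5,A), (8,B). Counts: {'B': 2, 'A': 3}. Majority class: A.

A


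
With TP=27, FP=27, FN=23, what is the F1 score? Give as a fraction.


Precision = 27/54 = 1/2. Recall = 27/50 = 27/50. F1 = 2*P*R/(P+R) = 27/52.

27/52


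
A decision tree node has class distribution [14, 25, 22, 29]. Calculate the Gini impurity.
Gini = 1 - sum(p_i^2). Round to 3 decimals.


Total = 90. Proportions: 14/90, 25/90, 22/90, 29/90. sum(p_i^2) = 0.2649. Gini = 1 - 0.2649 = 0.7351, which rounds to 0.735.

0.735


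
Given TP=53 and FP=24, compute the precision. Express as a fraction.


Precision = TP / (TP + FP) = 53 / 77 = 53/77.

53/77


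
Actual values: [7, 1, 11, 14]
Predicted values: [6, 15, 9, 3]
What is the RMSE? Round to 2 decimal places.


MSE = 80.5000. RMSE = sqrt(80.5000) = 8.97.

8.97


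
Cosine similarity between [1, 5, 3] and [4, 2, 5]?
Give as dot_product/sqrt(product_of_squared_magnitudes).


dot = 29. |a|^2 = 35, |b|^2 = 45. cos = 29/sqrt(1575).

29/sqrt(1575)


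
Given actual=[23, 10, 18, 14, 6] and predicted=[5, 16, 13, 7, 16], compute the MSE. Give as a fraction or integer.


MSE = (1/5) * ((23-5)^2=324 + (10-16)^2=36 + (18-13)^2=25 + (14-7)^2=49 + (6-16)^2=100). Sum = 534. MSE = 534/5.

534/5


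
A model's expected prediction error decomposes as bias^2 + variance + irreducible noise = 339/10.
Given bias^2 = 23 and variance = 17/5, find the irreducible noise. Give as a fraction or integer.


Total error = bias^2 + variance + irreducible noise. So irreducible noise = 339/10 - 23 - 17/5 = 15/2.

15/2


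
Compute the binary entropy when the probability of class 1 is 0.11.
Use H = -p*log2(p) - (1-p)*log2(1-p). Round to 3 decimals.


H = -0.11*log2(0.11) - 0.89*log2(0.89) = 0.500.

0.500


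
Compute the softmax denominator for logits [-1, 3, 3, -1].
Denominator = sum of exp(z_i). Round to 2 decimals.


Denom = e^-1=0.3679 + e^3=20.0855 + e^3=20.0855 + e^-1=0.3679. Sum = 40.9068, which rounds to 40.91.

40.91


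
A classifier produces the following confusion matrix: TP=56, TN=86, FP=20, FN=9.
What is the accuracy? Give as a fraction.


Accuracy = (TP + TN) / (TP + TN + FP + FN) = (56 + 86) / 171 = 142/171.

142/171


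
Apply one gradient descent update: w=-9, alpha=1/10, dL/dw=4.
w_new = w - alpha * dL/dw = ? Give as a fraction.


w_new = -9 - 1/10 * 4 = -9 - 2/5 = -47/5.

-47/5


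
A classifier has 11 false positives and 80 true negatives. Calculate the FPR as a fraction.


FPR = FP / (FP + TN) = 11 / 91 = 11/91.

11/91


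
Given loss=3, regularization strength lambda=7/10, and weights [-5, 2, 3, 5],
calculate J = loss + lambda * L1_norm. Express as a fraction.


L1 norm = sum(|w|) = 15. J = 3 + 7/10 * 15 = 27/2.

27/2


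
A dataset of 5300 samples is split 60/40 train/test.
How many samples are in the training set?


Test set = 5300 * 40% = 2120. Training set = 5300 - 2120 = 3180.

3180


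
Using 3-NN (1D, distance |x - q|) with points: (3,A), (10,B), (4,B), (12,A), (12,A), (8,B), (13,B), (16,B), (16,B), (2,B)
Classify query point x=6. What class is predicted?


Distances: |3-6|=3, |10-6|=4, |4-6|=2, |12-6|=6, |12-6|=6, |8-6|=2, |13-6|=7, |16-6|=10, |16-6|=10, |2-6|=4. 3 nearest: (4,B), (8,B), (3,A). Counts: {'B': 2, 'A': 1}. Majority class: B.

B


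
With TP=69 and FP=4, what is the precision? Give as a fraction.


Precision = TP / (TP + FP) = 69 / 73 = 69/73.

69/73


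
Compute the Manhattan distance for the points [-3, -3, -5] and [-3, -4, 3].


d = sum of absolute differences: |-3--3|=0 + |-3--4|=1 + |-5-3|=8 = 9.

9


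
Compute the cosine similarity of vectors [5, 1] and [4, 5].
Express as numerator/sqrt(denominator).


dot = 25. |a|^2 = 26, |b|^2 = 41. cos = 25/sqrt(1066).

25/sqrt(1066)


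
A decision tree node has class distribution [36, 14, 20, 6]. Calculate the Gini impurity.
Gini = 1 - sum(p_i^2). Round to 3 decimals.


Total = 76. Proportions: 36/76, 14/76, 20/76, 6/76. sum(p_i^2) = 0.3338. Gini = 1 - 0.3338 = 0.6662, which rounds to 0.666.

0.666


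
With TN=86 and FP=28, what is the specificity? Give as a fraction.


Specificity = TN / (TN + FP) = 86 / 114 = 43/57.

43/57


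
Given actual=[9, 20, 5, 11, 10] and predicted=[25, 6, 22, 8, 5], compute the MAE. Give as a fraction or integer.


MAE = (1/5) * (|9-25|=16 + |20-6|=14 + |5-22|=17 + |11-8|=3 + |10-5|=5). Sum = 55. MAE = 11.

11


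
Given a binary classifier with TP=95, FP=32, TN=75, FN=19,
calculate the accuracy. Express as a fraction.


Accuracy = (TP + TN) / (TP + TN + FP + FN) = (95 + 75) / 221 = 10/13.

10/13


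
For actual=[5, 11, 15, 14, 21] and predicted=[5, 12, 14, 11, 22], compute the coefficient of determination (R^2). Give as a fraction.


Mean(y) = 66/5. SS_res = 12. SS_tot = 684/5. R^2 = 1 - 12/(684/5) = 52/57.

52/57


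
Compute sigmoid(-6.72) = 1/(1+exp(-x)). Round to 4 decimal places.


sigma(-6.72) = 1/(1+e^(6.72)) = 1/(1+828.817511) = 1/829.817511 = 0.0012.

0.0012
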